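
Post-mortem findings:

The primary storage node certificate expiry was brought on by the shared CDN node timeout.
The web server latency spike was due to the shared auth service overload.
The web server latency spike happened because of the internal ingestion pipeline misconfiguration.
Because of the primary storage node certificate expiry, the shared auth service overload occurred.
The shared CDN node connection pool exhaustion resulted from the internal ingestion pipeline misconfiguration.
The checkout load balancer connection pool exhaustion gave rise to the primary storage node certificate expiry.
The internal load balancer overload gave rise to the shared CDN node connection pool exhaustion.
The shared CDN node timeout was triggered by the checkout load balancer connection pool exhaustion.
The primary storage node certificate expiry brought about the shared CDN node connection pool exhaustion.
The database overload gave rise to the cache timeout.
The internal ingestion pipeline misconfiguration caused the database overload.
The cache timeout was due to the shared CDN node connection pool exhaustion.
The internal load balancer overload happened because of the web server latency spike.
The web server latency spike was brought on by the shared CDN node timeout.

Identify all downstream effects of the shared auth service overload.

Direct effects: the web server latency spike.
2 steps out: the internal load balancer overload.
3 steps out: the shared CDN node connection pool exhaustion.
4 steps out: the cache timeout.
Not reachable from it: the checkout load balancer connection pool exhaustion, the shared CDN node timeout, the primary storage node certificate expiry, the internal ingestion pipeline misconfiguration, the database overload.

the cache timeout, the internal load balancer overload, the shared CDN node connection pool exhaustion, the web server latency spike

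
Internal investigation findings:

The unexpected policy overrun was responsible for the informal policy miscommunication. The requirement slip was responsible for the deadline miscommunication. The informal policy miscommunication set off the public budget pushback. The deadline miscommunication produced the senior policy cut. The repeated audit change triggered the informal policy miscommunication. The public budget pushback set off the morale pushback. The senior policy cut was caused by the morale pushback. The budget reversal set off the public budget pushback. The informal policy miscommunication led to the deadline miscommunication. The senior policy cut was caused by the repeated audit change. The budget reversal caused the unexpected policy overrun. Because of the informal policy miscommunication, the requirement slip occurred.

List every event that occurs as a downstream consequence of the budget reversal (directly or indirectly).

Direct effects: the unexpected policy overrun, the public budget pushback.
2 steps out: the informal policy miscommunication, the morale pushback.
3 steps out: the requirement slip, the deadline miscommunication, the senior policy cut.
Not reachable from it: the repeated audit change.

the deadline miscommunication, the informal policy miscommunication, the morale pushback, the public budget pushback, the requirement slip, the senior policy cut, the unexpected policy overrun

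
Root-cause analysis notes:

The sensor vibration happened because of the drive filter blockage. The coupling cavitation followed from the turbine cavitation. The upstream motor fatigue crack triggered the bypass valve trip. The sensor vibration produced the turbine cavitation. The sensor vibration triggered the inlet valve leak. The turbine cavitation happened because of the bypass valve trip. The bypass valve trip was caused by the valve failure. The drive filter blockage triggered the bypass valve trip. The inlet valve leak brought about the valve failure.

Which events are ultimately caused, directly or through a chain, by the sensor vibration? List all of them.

the bypass valve trip, the coupling cavitation, the inlet valve leak, the turbine cavitation, the valve failure

Direct effects: the inlet valve leak, the turbine cavitation.
2 steps out: the valve failure, the coupling cavitation.
3 steps out: the bypass valve trip.
Not reachable from it: the drive filter blockage, the upstream motor fatigue crack.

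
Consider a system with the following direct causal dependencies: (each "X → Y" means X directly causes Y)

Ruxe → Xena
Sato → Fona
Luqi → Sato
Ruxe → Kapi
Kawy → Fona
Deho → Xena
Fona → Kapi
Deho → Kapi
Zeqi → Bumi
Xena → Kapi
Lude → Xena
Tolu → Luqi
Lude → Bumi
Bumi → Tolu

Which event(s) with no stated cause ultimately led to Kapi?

Tracing upstream from Kapi: Kapi ← Fona ← Kawy.
A separate upstream branch: Kapi ← Fona ← Sato ← Luqi ← Tolu ← Bumi ← Zeqi.
A separate upstream branch: Kapi ← Xena ← Lude.
A separate upstream branch: Kapi ← Ruxe.
A separate upstream branch: Kapi ← Deho.
Each of those chain origins has no stated cause.

Deho, Kawy, Lude, Ruxe, Zeqi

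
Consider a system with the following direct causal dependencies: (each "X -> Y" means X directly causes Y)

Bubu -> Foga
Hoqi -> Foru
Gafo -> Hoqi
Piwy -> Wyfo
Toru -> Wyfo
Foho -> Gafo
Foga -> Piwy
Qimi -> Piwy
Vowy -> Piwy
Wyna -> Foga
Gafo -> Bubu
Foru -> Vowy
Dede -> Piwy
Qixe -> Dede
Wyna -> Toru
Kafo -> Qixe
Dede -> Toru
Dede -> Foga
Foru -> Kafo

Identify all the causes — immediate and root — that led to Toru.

Dede, Foho, Foru, Gafo, Hoqi, Kafo, Qixe, Wyna

Immediate causes of Toru: Dede, Wyna.
Further upstream: Foho, Gafo, Hoqi, Foru, Kafo, Qixe.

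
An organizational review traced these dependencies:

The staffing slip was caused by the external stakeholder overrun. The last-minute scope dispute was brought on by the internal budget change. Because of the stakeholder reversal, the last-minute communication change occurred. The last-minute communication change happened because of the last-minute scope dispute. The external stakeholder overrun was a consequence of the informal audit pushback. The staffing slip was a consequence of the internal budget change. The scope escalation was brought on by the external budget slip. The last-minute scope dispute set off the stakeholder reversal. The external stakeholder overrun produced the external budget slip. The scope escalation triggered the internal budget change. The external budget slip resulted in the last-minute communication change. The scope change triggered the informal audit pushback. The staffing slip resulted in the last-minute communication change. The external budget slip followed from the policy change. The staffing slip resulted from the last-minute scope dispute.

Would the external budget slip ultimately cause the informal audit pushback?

The external budget slip leads to the scope escalation, the internal budget change, the last-minute scope dispute, the stakeholder reversal, the staffing slip, the last-minute communication change; the informal audit pushback is not among them.

No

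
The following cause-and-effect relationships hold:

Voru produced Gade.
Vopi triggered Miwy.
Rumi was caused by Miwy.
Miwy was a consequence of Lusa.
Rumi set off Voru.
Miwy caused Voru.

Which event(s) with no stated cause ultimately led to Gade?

Lusa, Vopi

Tracing upstream from Gade: Gade ← Voru ← Miwy ← Vopi.
A separate upstream branch: Gade ← Voru ← Miwy ← Lusa.
Each of those chain origins has no stated cause.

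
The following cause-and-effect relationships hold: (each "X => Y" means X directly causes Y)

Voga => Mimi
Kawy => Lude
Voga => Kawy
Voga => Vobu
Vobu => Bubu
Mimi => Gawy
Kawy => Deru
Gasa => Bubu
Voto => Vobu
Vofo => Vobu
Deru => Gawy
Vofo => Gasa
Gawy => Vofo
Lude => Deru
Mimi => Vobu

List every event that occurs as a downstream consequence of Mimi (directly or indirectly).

Direct effects: Gawy, Vobu.
2 steps out: Vofo, Bubu.
3 steps out: Gasa.
Not reachable from it: Voga, Kawy, Lude, Deru, Voto.

Bubu, Gasa, Gawy, Vobu, Vofo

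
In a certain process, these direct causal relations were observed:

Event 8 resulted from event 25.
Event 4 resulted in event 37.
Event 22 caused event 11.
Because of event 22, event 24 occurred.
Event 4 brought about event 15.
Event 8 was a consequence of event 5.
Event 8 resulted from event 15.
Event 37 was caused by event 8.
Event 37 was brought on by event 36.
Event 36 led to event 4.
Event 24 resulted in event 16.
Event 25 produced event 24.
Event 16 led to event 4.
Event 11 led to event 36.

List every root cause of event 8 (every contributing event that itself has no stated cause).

event 22, event 25, event 5

Tracing upstream from event 8: event 8 ← event 15 ← event 4 ← event 16 ← event 24 ← event 22.
A separate upstream branch: event 8 ← event 25.
A separate upstream branch: event 8 ← event 5.
Each of those chain origins has no stated cause.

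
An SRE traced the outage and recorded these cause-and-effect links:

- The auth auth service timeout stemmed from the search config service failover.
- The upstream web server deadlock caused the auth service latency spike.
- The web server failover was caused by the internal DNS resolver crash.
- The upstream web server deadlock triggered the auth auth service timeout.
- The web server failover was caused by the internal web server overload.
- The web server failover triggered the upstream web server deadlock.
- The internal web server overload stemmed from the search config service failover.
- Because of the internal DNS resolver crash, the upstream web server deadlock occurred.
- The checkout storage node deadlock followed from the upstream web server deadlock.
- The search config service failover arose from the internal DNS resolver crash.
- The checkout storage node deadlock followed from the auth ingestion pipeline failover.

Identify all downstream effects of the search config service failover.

Direct effects: the internal web server overload, the auth auth service timeout.
2 steps out: the web server failover.
3 steps out: the upstream web server deadlock.
4 steps out: the checkout storage node deadlock, the auth service latency spike.
Not reachable from it: the internal DNS resolver crash, the auth ingestion pipeline failover.

the auth auth service timeout, the auth service latency spike, the checkout storage node deadlock, the internal web server overload, the upstream web server deadlock, the web server failover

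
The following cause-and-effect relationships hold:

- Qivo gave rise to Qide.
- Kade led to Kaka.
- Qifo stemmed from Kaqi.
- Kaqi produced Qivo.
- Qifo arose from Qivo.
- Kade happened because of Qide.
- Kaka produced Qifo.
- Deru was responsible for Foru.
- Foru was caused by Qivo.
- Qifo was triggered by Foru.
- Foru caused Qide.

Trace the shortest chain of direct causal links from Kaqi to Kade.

Kaqi → Qivo
Qivo → Qide
Qide → Kade
Length: 3 steps.

Kaqi → Qivo → Qide → Kade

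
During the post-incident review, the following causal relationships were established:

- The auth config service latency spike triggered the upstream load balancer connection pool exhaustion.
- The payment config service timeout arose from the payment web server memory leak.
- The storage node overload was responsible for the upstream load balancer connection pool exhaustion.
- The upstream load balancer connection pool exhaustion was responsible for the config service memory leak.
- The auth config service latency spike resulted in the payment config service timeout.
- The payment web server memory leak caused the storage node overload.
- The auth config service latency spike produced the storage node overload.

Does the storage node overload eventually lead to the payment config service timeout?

No

The storage node overload leads to the upstream load balancer connection pool exhaustion, the config service memory leak; the payment config service timeout is not among them.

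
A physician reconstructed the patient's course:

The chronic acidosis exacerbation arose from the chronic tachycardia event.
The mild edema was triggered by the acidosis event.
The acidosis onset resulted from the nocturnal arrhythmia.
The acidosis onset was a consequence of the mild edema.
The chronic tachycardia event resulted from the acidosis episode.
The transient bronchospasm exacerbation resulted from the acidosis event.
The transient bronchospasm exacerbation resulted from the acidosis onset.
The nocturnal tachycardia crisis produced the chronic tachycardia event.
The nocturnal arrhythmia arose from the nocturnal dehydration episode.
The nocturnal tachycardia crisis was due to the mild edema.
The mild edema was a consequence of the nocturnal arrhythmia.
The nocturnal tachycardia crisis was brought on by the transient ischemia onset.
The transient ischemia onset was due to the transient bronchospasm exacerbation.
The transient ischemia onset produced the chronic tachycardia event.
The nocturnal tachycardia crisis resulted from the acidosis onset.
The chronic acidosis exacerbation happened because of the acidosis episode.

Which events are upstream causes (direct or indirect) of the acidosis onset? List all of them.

the acidosis event, the mild edema, the nocturnal arrhythmia, the nocturnal dehydration episode

Immediate causes of the acidosis onset: the nocturnal arrhythmia, the mild edema.
Further upstream: the acidosis event, the nocturnal dehydration episode.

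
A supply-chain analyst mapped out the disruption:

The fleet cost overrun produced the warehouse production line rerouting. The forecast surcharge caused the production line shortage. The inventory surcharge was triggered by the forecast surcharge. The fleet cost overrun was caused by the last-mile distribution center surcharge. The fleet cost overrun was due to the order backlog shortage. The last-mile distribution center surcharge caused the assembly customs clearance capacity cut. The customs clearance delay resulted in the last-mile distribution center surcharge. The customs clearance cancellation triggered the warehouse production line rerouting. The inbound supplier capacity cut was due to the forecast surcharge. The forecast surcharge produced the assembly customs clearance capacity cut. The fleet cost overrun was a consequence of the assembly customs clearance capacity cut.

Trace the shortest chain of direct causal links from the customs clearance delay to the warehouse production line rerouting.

the customs clearance delay → the last-mile distribution center surcharge → the fleet cost overrun → the warehouse production line rerouting

the customs clearance delay → the last-mile distribution center surcharge
the last-mile distribution center surcharge → the fleet cost overrun
the fleet cost overrun → the warehouse production line rerouting
Length: 3 steps.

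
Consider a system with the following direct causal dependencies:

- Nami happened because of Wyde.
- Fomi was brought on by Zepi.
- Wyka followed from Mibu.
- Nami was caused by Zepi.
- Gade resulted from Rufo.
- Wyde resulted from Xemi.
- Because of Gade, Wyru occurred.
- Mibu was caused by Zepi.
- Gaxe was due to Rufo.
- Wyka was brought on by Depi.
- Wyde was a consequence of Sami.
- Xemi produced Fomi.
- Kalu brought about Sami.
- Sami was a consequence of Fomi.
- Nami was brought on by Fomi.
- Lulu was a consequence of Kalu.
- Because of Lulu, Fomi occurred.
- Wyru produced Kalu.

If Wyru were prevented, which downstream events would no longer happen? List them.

Downstream of Wyru: Kalu, Lulu, Fomi, Sami, Wyde, Nami.
Of those, still caused via another path: Fomi, Sami, Wyde, Nami.
The remainder have no surviving cause.

Kalu, Lulu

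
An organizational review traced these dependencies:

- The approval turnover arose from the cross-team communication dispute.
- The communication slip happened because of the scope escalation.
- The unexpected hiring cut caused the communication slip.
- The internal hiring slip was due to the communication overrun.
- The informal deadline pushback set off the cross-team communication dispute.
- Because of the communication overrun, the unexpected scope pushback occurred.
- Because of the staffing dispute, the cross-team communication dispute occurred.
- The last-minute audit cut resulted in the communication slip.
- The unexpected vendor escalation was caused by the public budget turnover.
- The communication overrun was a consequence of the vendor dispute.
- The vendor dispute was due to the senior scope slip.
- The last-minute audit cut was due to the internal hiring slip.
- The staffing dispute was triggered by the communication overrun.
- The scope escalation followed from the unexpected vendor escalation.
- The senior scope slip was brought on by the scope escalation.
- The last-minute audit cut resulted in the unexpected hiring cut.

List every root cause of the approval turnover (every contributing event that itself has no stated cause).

the informal deadline pushback, the public budget turnover

Tracing upstream from the approval turnover: the approval turnover ← the cross-team communication dispute ← the staffing dispute ← the communication overrun ← the vendor dispute ← the senior scope slip ← the scope escalation ← the unexpected vendor escalation ← the public budget turnover.
A separate upstream branch: the approval turnover ← the cross-team communication dispute ← the informal deadline pushback.
Each of those chain origins has no stated cause.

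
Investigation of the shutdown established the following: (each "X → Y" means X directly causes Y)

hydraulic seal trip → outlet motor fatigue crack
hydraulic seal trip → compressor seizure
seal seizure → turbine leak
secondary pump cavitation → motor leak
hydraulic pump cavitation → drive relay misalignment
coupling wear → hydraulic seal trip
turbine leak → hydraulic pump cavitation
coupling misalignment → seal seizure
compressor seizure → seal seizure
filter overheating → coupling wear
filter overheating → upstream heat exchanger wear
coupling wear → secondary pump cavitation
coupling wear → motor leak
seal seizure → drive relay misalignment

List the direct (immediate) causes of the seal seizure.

the compressor seizure, the coupling misalignment

Upstream contributors include the filter overheating, the coupling wear, the hydraulic seal trip, but only the compressor seizure, the coupling misalignment feed directly into the seal seizure.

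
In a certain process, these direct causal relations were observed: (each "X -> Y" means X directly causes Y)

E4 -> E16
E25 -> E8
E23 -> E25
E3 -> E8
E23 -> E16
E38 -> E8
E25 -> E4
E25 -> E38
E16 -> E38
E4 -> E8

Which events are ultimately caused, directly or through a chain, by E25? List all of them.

E16, E38, E4, E8

Direct effects: E4, E38, E8.
2 steps out: E16.
Not reachable from it: E23, E3.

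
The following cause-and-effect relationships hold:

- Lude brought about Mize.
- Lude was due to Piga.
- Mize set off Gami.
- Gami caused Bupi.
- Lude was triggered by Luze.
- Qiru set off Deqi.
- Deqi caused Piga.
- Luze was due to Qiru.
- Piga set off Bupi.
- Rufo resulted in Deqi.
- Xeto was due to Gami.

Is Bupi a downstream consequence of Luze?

There is a causal chain: Luze → Lude → Mize → Gami → Bupi.

Yes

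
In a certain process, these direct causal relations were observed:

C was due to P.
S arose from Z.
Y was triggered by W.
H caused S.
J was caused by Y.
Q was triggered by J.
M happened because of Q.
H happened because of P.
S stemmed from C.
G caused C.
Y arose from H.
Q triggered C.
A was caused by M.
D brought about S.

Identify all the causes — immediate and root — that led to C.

G, H, J, P, Q, W, Y

Immediate causes of C: G, P, Q.
Further upstream: W, H, Y, J.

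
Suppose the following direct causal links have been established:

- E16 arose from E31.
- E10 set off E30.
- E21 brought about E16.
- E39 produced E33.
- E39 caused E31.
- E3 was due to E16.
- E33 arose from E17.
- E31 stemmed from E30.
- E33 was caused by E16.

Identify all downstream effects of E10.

E16, E3, E30, E31, E33

Direct effects: E30.
2 steps out: E31.
3 steps out: E16.
4 steps out: E3, E33.
Not reachable from it: E39, E17, E21.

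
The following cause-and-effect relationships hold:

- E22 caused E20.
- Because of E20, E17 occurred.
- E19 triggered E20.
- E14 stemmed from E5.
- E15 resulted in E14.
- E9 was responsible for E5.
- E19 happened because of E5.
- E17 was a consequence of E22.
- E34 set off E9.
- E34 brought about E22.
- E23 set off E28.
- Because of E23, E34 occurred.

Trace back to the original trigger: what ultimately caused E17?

Tracing upstream from E17: E17 ← E22 ← E34 ← E23.
E23 has no stated cause, so it is the root.

E23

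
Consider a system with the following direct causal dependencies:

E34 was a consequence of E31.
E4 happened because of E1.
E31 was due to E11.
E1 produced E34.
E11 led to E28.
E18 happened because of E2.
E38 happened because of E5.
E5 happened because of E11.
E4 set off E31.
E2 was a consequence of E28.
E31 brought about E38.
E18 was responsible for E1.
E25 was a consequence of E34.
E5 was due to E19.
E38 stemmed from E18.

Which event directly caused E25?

E34

Upstream contributors include E11, E28, E2, E18, E1, E4, E31, but only E34 feeds directly into E25.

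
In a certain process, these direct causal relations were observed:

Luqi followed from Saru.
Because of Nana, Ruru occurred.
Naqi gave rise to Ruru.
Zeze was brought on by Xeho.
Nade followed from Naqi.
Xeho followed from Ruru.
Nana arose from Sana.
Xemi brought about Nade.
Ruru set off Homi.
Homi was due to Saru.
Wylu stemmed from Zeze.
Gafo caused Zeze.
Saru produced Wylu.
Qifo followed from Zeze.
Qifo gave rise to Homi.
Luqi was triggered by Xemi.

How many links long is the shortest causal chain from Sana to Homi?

Shortest chain: Sana → Nana → Ruru → Homi.

3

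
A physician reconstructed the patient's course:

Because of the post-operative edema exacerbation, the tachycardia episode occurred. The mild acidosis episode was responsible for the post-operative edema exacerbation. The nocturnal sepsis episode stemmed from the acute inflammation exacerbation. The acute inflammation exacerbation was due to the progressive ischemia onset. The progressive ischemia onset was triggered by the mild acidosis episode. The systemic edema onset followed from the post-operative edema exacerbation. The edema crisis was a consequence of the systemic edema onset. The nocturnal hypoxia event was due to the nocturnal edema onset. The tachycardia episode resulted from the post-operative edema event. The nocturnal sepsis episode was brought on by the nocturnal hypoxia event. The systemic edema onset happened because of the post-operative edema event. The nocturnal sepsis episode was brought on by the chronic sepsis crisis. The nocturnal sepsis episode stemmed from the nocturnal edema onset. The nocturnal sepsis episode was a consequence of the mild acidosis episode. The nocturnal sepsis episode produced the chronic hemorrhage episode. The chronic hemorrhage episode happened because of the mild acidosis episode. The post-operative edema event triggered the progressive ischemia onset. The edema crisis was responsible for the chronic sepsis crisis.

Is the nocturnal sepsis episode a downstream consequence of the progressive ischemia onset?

Yes

There is a causal chain: the progressive ischemia onset → the acute inflammation exacerbation → the nocturnal sepsis episode.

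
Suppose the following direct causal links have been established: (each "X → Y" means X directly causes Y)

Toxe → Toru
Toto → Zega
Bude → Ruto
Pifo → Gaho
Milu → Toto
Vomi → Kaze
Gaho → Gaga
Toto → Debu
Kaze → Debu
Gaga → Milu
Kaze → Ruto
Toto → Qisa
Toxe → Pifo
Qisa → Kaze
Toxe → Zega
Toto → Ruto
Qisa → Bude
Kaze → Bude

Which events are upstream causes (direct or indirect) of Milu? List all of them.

Immediate cause of Milu: Gaga.
Further upstream: Toxe, Pifo, Gaho.

Gaga, Gaho, Pifo, Toxe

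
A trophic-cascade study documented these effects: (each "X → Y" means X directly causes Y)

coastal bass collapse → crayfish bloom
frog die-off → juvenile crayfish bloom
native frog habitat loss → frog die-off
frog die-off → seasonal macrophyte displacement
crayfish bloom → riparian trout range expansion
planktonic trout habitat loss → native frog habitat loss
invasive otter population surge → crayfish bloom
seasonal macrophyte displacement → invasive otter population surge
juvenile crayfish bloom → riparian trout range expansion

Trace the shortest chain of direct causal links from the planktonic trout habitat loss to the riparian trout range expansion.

the planktonic trout habitat loss → the native frog habitat loss → the frog die-off → the juvenile crayfish bloom → the riparian trout range expansion

the planktonic trout habitat loss → the native frog habitat loss
the native frog habitat loss → the frog die-off
the frog die-off → the juvenile crayfish bloom
the juvenile crayfish bloom → the riparian trout range expansion
Length: 4 steps.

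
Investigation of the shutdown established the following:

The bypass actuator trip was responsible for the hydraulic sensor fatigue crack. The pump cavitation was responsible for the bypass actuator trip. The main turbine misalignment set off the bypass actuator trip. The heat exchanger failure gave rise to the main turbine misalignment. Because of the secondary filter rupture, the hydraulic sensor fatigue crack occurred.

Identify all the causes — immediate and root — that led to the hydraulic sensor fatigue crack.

the bypass actuator trip, the heat exchanger failure, the main turbine misalignment, the pump cavitation, the secondary filter rupture

Immediate causes of the hydraulic sensor fatigue crack: the bypass actuator trip, the secondary filter rupture.
Further upstream: the heat exchanger failure, the pump cavitation, the main turbine misalignment.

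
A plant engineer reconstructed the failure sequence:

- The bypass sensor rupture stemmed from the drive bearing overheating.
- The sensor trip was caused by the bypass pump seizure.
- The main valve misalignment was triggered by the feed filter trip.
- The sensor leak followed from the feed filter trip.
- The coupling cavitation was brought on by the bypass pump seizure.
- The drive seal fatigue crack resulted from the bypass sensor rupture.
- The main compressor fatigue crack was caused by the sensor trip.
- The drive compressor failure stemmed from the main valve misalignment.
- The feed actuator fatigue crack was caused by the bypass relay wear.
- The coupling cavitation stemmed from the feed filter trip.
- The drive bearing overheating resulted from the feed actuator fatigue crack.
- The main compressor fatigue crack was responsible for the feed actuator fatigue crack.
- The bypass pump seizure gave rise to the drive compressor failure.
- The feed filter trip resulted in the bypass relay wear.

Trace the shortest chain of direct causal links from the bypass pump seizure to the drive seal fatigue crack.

the bypass pump seizure → the sensor trip → the main compressor fatigue crack → the feed actuator fatigue crack → the drive bearing overheating → the bypass sensor rupture → the drive seal fatigue crack

the bypass pump seizure → the sensor trip
the sensor trip → the main compressor fatigue crack
the main compressor fatigue crack → the feed actuator fatigue crack
the feed actuator fatigue crack → the drive bearing overheating
the drive bearing overheating → the bypass sensor rupture
the bypass sensor rupture → the drive seal fatigue crack
Length: 6 steps.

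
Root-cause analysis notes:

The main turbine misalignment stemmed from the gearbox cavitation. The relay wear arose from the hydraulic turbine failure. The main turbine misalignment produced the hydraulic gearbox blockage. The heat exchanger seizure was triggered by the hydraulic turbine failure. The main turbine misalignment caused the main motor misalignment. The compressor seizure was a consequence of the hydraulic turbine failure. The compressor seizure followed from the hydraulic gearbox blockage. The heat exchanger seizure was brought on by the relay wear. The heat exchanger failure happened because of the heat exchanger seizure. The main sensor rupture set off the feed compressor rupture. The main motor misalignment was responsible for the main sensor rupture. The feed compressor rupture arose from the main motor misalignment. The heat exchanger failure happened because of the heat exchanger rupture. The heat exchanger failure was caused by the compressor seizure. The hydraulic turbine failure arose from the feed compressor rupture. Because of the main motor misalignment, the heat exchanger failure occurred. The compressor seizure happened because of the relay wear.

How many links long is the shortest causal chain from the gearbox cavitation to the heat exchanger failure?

3

Shortest chain: the gearbox cavitation → the main turbine misalignment → the main motor misalignment → the heat exchanger failure.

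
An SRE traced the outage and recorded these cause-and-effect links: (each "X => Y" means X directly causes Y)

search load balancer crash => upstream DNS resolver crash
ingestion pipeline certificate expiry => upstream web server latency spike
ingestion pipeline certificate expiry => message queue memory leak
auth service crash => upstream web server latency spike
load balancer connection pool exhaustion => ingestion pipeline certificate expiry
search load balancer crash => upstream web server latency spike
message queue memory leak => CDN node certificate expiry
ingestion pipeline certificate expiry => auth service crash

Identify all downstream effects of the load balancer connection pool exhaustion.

the CDN node certificate expiry, the auth service crash, the ingestion pipeline certificate expiry, the message queue memory leak, the upstream web server latency spike

Direct effects: the ingestion pipeline certificate expiry.
2 steps out: the message queue memory leak, the auth service crash, the upstream web server latency spike.
3 steps out: the CDN node certificate expiry.
Not reachable from it: the search load balancer crash, the upstream DNS resolver crash.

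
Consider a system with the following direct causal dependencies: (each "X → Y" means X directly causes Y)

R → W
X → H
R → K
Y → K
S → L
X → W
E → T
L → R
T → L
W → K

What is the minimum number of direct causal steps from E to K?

Shortest chain: E → T → L → R → K.

4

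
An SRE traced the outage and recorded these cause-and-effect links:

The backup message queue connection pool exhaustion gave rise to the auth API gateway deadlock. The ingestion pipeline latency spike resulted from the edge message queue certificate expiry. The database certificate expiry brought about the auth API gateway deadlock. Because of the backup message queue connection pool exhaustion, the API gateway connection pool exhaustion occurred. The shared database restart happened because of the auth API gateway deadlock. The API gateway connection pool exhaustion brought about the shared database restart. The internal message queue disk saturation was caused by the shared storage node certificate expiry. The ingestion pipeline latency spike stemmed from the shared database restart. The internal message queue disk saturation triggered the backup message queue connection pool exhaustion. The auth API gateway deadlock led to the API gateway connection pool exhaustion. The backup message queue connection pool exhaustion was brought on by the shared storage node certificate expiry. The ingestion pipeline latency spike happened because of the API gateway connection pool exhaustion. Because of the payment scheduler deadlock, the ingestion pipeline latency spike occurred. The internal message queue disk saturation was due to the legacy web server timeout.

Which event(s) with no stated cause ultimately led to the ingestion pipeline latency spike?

Tracing upstream from the ingestion pipeline latency spike: the ingestion pipeline latency spike ← the API gateway connection pool exhaustion ← the backup message queue connection pool exhaustion ← the shared storage node certificate expiry.
A separate upstream branch: the ingestion pipeline latency spike ← the API gateway connection pool exhaustion ← the backup message queue connection pool exhaustion ← the internal message queue disk saturation ← the legacy web server timeout.
A separate upstream branch: the ingestion pipeline latency spike ← the edge message queue certificate expiry.
A separate upstream branch: the ingestion pipeline latency spike ← the API gateway connection pool exhaustion ← the auth API gateway deadlock ← the database certificate expiry.
A separate upstream branch: the ingestion pipeline latency spike ← the payment scheduler deadlock.
Each of those chain origins has no stated cause.

the database certificate expiry, the edge message queue certificate expiry, the legacy web server timeout, the payment scheduler deadlock, the shared storage node certificate expiry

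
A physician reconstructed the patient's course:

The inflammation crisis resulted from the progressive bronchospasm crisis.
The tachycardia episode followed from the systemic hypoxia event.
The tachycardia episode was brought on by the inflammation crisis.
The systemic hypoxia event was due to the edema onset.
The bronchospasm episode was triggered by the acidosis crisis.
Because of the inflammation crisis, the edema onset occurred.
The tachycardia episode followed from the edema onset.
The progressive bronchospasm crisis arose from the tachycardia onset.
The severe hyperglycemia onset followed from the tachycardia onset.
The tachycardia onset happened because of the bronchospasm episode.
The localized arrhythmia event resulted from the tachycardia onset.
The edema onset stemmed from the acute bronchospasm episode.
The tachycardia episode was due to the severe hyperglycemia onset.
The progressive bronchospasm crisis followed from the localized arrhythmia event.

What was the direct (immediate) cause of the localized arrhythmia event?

the tachycardia onset

Upstream contributors include the acidosis crisis, the bronchospasm episode, but only the tachycardia onset feeds directly into the localized arrhythmia event.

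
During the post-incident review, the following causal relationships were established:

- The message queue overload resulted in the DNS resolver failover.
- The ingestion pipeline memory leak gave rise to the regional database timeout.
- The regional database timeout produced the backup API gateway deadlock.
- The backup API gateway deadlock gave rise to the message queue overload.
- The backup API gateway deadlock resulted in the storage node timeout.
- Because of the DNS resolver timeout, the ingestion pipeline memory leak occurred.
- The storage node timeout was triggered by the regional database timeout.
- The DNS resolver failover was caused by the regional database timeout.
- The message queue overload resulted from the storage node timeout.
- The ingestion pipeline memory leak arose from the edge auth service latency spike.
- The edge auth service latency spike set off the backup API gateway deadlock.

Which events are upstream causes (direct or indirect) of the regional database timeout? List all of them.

the DNS resolver timeout, the edge auth service latency spike, the ingestion pipeline memory leak

Immediate cause of the regional database timeout: the ingestion pipeline memory leak.
Further upstream: the edge auth service latency spike, the DNS resolver timeout.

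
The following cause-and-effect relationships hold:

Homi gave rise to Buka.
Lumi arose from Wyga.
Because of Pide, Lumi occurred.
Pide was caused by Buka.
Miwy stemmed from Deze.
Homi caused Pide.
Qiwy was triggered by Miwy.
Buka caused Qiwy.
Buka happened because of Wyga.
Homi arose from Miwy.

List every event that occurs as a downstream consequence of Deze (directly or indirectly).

Buka, Homi, Lumi, Miwy, Pide, Qiwy

Direct effects: Miwy.
2 steps out: Homi, Qiwy.
3 steps out: Buka, Pide.
4 steps out: Lumi.
Not reachable from it: Wyga.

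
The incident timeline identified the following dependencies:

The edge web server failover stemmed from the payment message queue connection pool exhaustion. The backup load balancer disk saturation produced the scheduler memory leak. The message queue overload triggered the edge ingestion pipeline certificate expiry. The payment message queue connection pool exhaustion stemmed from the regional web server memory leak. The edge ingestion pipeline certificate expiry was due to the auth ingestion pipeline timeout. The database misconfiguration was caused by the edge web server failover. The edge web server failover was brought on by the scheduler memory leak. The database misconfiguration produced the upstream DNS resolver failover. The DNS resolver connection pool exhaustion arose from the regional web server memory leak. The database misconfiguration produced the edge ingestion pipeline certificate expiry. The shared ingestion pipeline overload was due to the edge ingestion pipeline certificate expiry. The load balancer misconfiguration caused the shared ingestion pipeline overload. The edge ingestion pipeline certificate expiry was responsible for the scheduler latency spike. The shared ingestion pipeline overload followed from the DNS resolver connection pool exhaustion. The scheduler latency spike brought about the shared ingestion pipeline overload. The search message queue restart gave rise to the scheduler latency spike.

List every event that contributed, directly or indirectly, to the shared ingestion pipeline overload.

the DNS resolver connection pool exhaustion, the auth ingestion pipeline timeout, the backup load balancer disk saturation, the database misconfiguration, the edge ingestion pipeline certificate expiry, the edge web server failover, the load balancer misconfiguration, the message queue overload, the payment message queue connection pool exhaustion, the regional web server memory leak, the scheduler latency spike, the scheduler memory leak, the search message queue restart

Immediate causes of the shared ingestion pipeline overload: the load balancer misconfiguration, the edge ingestion pipeline certificate expiry, the DNS resolver connection pool exhaustion, the scheduler latency spike.
Further upstream: the regional web server memory leak, the message queue overload, the auth ingestion pipeline timeout, the backup load balancer disk saturation, the payment message queue connection pool exhaustion, the scheduler memory leak, the edge web server failover, the database misconfiguration, the search message queue restart.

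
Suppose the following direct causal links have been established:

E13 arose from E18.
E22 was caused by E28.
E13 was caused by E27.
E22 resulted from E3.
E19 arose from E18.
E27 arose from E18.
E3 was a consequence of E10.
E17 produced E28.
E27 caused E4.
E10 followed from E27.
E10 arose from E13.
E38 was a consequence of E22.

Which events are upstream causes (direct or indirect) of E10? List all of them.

E13, E18, E27

Immediate causes of E10: E27, E13.
Further upstream: E18.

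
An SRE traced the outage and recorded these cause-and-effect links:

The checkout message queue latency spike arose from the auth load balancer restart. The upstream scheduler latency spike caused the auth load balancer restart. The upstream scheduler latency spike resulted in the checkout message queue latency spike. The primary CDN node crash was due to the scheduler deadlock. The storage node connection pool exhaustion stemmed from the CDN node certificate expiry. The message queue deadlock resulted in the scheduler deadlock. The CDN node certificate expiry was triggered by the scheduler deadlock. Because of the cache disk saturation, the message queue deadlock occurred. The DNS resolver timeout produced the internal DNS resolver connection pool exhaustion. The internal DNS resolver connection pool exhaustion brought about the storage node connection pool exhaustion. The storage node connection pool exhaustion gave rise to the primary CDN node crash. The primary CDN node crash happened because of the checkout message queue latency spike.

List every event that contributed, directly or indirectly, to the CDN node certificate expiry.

the cache disk saturation, the message queue deadlock, the scheduler deadlock

Immediate cause of the CDN node certificate expiry: the scheduler deadlock.
Further upstream: the cache disk saturation, the message queue deadlock.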